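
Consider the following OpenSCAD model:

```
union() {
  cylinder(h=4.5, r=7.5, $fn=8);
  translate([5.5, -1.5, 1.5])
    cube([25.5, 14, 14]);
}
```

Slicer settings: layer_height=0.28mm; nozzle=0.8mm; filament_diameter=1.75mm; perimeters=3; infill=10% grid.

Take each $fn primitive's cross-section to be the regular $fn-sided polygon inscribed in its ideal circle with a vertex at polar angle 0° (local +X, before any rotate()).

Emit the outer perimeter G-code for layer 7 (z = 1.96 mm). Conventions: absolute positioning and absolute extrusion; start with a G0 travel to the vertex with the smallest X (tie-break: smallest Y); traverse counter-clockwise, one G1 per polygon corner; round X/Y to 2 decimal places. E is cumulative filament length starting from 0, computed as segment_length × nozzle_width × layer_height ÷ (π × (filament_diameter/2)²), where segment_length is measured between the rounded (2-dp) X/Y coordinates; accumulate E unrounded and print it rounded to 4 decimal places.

At z = 1.96 mm: the r=7.5 cylinder gives a regular 8-gon of circumradius 7.5 (constant along its height); the 25.5×14 cube at (5.5, -1.5) contributes its full rectangle; Combining (union): the regions partially overlap (shared area 7.36 mm²), so overlapping operands fuse into one piece — 1 connected region. The outline is a single polygon with 12 vertices. Extrusion per mm of travel: 0.8 × 0.28 / (π × 0.875²) = 0.093128. Accumulating E over each segment gives final E = 10.2764.

G0 X-7.50 Y0.00 Z1.96
G1 X-5.30 Y-5.30 E0.5344
G1 X0.00 Y-7.50 E1.0688
G1 X5.30 Y-5.30 E1.6032
G1 X6.88 Y-1.50 E1.9865
G1 X31.00 Y-1.50 E4.2328
G1 X31.00 Y12.50 E5.5366
G1 X5.50 Y12.50 E7.9113
G1 X5.50 Y4.83 E8.6256
G1 X5.30 Y5.30 E8.6732
G1 X0.00 Y7.50 E9.2076
G1 X-5.30 Y5.30 E9.7420
G1 X-7.50 Y0.00 E10.2764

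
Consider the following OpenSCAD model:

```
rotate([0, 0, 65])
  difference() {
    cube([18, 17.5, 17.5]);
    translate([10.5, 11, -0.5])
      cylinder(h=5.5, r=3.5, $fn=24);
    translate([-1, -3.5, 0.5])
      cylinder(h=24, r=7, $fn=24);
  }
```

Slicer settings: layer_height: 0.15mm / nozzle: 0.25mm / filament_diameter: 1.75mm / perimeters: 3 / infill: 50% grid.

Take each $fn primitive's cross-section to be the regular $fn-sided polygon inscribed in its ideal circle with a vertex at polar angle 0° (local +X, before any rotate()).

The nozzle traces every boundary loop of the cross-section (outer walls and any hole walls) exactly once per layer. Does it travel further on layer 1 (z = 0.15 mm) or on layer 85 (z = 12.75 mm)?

Layer 1 (z = 0.15): the cube is present — its section is the full 18×17.5 rectangle (perimeter 71.00 mm); the cylinder at (10.5, 11): section is a regular 24-gon, circumradius r=3.5 (perimeter = 2·24·3.500·sin(180°/24) = 21.93 mm); the cylinder at (-1, -3.5) is absent (z outside [0.5, 24.5]); Taking the first minus the rest: starting from the 18×17.5 cube, the r=3.5 cylinder at (10.5, 11) lies wholly inside it (removes its full 38.05 mm² and its 21.93 mm outline becomes a hole wall) — boundary (outer + 1 inner loop) = 92.93 mm; (whole slice rotated 65° about Z — lengths, areas and connectivity unchanged). So its perimeter = 92.93 mm. Layer 85 (z = 12.75): the 18×17.5 cube contributes its full rectangle (perimeter 71.00 mm); the cylinder at (10.5, 11) is not intersected at this z (z outside [-0.5, 5]); the cylinder at (-1, -3.5): section is a regular 24-gon, circumradius r=7 (perimeter = 2·24·7.000·sin(180°/24) = 43.86 mm); Taking the first minus the rest: starting from the 18×17.5 cube, the r=7 cylinder at (-1, -3.5) partially overlaps it — only the 11.32 mm² overlap (of its 152.19 mm²) is removed, clipping the outline — boundary = 68.87 mm; (whole slice rotated 65° about Z — lengths, areas and connectivity unchanged). So its perimeter = 68.87 mm. Layer 1 is larger (92.93 vs 68.87 mm).

layer 1 (z = 0.15 mm)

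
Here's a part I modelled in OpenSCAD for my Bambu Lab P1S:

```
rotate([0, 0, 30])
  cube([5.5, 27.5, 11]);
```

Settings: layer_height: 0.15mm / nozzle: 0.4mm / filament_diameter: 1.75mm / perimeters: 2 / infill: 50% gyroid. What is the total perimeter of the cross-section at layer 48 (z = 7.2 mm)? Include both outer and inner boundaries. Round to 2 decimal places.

66.00 mm

At z = 7.2 mm: the cube (footprint 5.5×27.5) is included at this height (perimeter 66.00 mm); (rotated 30° about Z; rotation is an isometry so areas/perimeters/island counts are preserved). Overall, the cross-section is a single solid region. Total boundary length (outer) = 66.00 mm.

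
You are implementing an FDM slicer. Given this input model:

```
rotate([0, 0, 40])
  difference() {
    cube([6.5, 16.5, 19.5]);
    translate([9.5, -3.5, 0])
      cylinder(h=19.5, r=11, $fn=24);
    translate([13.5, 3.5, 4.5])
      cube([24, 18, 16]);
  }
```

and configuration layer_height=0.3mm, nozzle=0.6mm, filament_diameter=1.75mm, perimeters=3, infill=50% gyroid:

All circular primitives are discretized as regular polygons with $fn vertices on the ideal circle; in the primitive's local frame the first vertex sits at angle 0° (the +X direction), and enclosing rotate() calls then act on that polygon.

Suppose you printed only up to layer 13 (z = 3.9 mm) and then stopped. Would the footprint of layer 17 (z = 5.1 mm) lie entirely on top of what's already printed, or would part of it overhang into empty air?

Compare the two slices. At z = 3.9: the cube (footprint 6.5×16.5) is included at this height (area 107.25 mm²); the r=11 cylinder at (9.5, -3.5) gives a regular 24-gon of circumradius 11 (constant along its height) (area = (24/2)·11.000²·sin(360°/24) = 375.81 mm²); the cube at (13.5, 3.5) does not reach this height (z outside [4.5, 20.5]); Taking the first minus the rest: starting from the 6.5×16.5 cube (107.25 mm²), the r=11 cylinder at (9.5, -3.5) partially overlaps it — only the 33.53 mm² overlap (of its 375.81 mm²) is removed, clipping the outline — area = 73.72 mm²; (rotated 40° about Z; rotation is an isometry so areas/perimeters/island counts are preserved). At z = 5.1: the 6.5×16.5 cube contributes its full rectangle (area 107.25 mm²); the r=11 cylinder at (9.5, -3.5) contributes a regular 24-gon of circumradius 11 (area = (24/2)·11.000²·sin(360°/24) = 375.81 mm²); the cube at (13.5, 3.5) is present — its section is the full 24×18 rectangle (area 432.00 mm²); Subtracting the remaining from the first: starting from the 6.5×16.5 cube (107.25 mm²), the r=11 cylinder at (9.5, -3.5) partially overlaps it — only the 33.53 mm² overlap (of its 375.81 mm²) is removed, clipping the outline; the 24×18 cube at (13.5, 3.5) misses the remaining region (no effect) — area = 73.72 mm²; (rotated 40° about Z; rotation is an isometry so areas/perimeters/island counts are preserved). Checking containment: the cross-section at z = 5.1 is a subset of the cross-section at z = 3.9.

entirely on top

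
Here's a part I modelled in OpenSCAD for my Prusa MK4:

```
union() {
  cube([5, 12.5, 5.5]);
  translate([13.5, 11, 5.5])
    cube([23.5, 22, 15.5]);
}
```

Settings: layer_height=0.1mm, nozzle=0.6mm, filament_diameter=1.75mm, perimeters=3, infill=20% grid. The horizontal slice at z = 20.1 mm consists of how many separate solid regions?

1

At z = 20.1 mm: the cube does not reach this height (z outside [0, 5.5]); the cube at (13.5, 11) (footprint 23.5×22) is included at this height; Merging all regions: only the 23.5×22 cube at (13.5, 11) is present, so the union is just that shape — 1 connected region. The result has 1 disconnected region.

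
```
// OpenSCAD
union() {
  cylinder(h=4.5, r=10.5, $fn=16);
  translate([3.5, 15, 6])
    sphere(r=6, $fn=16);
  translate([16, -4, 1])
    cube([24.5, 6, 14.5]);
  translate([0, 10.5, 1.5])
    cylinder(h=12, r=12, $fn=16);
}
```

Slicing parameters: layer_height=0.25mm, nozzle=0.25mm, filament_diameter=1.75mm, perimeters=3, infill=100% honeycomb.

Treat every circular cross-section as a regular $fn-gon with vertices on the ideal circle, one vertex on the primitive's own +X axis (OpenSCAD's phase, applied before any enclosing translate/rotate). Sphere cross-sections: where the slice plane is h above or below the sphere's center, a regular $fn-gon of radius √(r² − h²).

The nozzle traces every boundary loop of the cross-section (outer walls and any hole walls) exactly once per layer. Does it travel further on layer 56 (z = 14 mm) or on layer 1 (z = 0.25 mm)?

layer 1 (z = 0.25 mm)

Layer 56 (z = 14): the cylinder is not intersected at this z (z outside [0, 4.5]); the sphere at (3.5, 15) is not intersected at this z (|z−center|=8.000 > r=6); the cube at (16, -4) (footprint 24.5×6) is included at this height (perimeter 61.00 mm); the cylinder at (0, 10.5) does not reach this height (z outside [1.5, 13.5]); Combining (union): only the 24.5×6 cube at (16, -4) is present, so the union is just that shape — boundary = 61.00 mm. So its perimeter = 61.00 mm. Layer 1 (z = 0.25): the r=10.5 cylinder contributes a regular 16-gon of circumradius 10.5 (perimeter = 2·16·10.500·sin(180°/16) = 65.55 mm); the r=6 sphere at (3.5, 15) contributes a regular 16-gon of circumradius √(6²−5.75²) = 1.714 (perimeter = 2·16·1.714·sin(180°/16) = 10.70 mm); the cube at (16, -4) is not intersected at this z (z outside [1, 15.5]); the cylinder at (0, 10.5) is absent (z outside [1.5, 13.5]); Combining (union): the 2 present regions are separate (no shared area or edge), so areas and boundary lengths simply add and each stays a separate island — boundary = 76.25 mm. So its perimeter = 76.25 mm. Layer 1 is larger (76.25 vs 61.00 mm).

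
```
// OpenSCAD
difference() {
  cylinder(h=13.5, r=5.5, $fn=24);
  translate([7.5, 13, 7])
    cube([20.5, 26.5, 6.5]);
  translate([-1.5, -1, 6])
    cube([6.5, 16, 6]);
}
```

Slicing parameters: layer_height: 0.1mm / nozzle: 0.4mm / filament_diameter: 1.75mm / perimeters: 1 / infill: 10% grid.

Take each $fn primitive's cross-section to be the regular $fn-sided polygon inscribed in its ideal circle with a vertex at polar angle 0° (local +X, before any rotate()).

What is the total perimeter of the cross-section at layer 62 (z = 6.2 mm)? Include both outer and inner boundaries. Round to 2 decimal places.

At z = 6.2 mm: the r=5.5 cylinder contributes a regular 24-gon of circumradius 5.5 (perimeter = 2·24·5.500·sin(180°/24) = 34.46 mm); the cube at (7.5, 13) does not reach this height (z outside [7, 13.5]); the cube at (-1.5, -1) (footprint 6.5×16) is included at this height (perimeter 45.00 mm); Subtracting the remaining from the first: starting from the r=5.5 cylinder, the 6.5×16 cube at (-1.5, -1) partially overlaps it — only the 37.39 mm² overlap (of its 104.00 mm²) is removed, clipping the outline — boundary = 42.54 mm. Overall, the cross-section is a single solid region. Total boundary length (outer) = 42.54 mm.

42.54 mm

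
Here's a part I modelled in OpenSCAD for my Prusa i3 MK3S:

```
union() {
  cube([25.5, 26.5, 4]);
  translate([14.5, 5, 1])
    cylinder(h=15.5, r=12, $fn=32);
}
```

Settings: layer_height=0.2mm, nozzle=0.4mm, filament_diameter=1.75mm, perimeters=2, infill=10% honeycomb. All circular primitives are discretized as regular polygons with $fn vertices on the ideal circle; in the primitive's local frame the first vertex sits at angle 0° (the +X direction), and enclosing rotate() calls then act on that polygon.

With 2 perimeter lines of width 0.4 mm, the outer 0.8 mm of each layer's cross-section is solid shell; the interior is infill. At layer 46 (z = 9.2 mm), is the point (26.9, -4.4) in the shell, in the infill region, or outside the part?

outside

At z = 9.2 mm: the cube is absent (z outside [0, 4]); the r=12 cylinder at (14.5, 5) gives a regular 32-gon of circumradius 12 (constant along its height); Combining (union): only the r=12 cylinder at (14.5, 5) is present, so the union is just that shape — 1 connected region. Overall, the cross-section is a single solid region. The nearest boundary edge runs (22.99, -3.49)→(24.48, -1.67); distance from the point to it = 3.61 mm. The point is not inside any of the regions above, so it lies outside the cross-section (3.61 mm from the nearest boundary).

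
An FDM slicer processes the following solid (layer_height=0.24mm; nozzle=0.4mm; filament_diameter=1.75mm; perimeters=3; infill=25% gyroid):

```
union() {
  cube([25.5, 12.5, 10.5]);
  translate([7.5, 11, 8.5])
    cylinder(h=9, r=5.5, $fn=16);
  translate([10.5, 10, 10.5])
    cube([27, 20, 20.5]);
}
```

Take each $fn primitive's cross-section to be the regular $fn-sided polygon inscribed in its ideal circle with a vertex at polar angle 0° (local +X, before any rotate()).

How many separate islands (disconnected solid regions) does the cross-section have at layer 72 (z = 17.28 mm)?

1

At z = 17.28 mm: the cube is not intersected at this z (z outside [0, 10.5]); the r=5.5 cylinder at (7.5, 11) contributes a regular 16-gon of circumradius 5.5; the cube at (10.5, 10) (footprint 27×20) is included at this height; Combining (union): the regions partially overlap (shared area 10.14 mm²), so overlapping operands fuse into one piece — 1 connected region. Overall, the cross-section is a single solid region. Island count = 1.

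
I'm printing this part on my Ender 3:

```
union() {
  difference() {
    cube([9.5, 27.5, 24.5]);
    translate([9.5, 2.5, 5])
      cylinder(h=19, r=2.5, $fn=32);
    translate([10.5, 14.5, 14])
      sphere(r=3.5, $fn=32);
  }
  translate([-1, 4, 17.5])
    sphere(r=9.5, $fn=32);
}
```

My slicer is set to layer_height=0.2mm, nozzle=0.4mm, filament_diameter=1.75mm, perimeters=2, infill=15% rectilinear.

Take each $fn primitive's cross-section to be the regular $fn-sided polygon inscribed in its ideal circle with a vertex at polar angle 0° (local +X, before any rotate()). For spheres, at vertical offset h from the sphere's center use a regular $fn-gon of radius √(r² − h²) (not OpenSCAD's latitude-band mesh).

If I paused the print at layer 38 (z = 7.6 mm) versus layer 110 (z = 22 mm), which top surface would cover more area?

Layer 38 (z = 7.6): the 9.5×27.5 cube contributes its full rectangle (area 261.25 mm²); the cylinder at (9.5, 2.5): section is a regular 32-gon, circumradius r=2.5 (area = (32/2)·2.500²·sin(360°/32) = 19.51 mm²); the sphere at (10.5, 14.5) is absent (|z−center|=6.400 > r=3.5); Subtracting the remaining from the first: starting from the 9.5×27.5 cube (261.25 mm²), the r=2.5 cylinder at (9.5, 2.5) partially overlaps it — only the 9.75 mm² overlap (of its 19.51 mm²) is removed, clipping the outline — area = 251.50 mm²; the sphere at (-1, 4) is not intersected at this z (|z−center|=9.900 > r=9.5); Taking the union: only that combined region is present, so the union is just that shape — area = 251.50 mm². So its area = 251.50 mm². Layer 110 (z = 22): the cube is present — its section is the full 9.5×27.5 rectangle (area 261.25 mm²); the r=2.5 cylinder at (9.5, 2.5) gives a regular 32-gon of circumradius 2.5 (constant along its height) (area = (32/2)·2.500²·sin(360°/32) = 19.51 mm²); the sphere at (10.5, 14.5) does not reach this height (|z−center|=8.000 > r=3.5); Subtracting the remaining from the first: starting from the 9.5×27.5 cube (261.25 mm²), the r=2.5 cylinder at (9.5, 2.5) partially overlaps it — only the 9.75 mm² overlap (of its 19.51 mm²) is removed, clipping the outline — area = 251.50 mm²; the r=9.5 sphere at (-1, 4) slices to a regular 32-gon of circumradius 8.367 (√(r²−h²) with h=4.5 from center) (area = (32/2)·8.367²·sin(360°/32) = 218.50 mm²); Combining (union): the regions partially overlap — summed areas 470.00 mm² minus the doubly-counted overlap 74.06 mm² gives 395.93 mm² — area = 395.93 mm². So its area = 395.93 mm². Layer 110 is larger (395.93 vs 251.50 mm²).

layer 110 (z = 22 mm)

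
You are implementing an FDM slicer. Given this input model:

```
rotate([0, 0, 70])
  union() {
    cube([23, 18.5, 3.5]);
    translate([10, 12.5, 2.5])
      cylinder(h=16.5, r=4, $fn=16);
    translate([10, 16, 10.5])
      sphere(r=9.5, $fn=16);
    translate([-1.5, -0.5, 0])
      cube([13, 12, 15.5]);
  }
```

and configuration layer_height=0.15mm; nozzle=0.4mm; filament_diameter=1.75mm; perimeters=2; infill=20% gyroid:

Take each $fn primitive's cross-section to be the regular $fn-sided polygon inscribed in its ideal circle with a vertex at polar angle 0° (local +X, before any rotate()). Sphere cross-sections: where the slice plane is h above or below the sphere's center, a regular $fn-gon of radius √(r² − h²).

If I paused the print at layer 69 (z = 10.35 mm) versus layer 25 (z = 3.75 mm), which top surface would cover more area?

Layer 69 (z = 10.35): the cube does not reach this height (z outside [0, 3.5]); the cylinder at (10, 12.5): section is a regular 16-gon, circumradius r=4 (area = (16/2)·4.000²·sin(360°/16) = 48.98 mm²); the r=9.5 sphere at (10, 16) contributes a regular 16-gon of circumradius √(9.5²−0.15²) = 9.499 (area = (16/2)·9.499²·sin(360°/16) = 276.23 mm²); the cube at (-1.5, -0.5) is present — its section is the full 13×12 rectangle (area 156.00 mm²); Merging all regions: the regions partially overlap — summed areas 481.21 mm² minus the doubly-counted overlap 84.76 mm² gives 396.45 mm² — area = 396.45 mm²; (whole slice rotated 70° about Z — lengths, areas and connectivity unchanged). So its area = 396.45 mm². Layer 25 (z = 3.75): the cube does not reach this height (z outside [0, 3.5]); the r=4 cylinder at (10, 12.5) contributes a regular 16-gon of circumradius 4 (area = (16/2)·4.000²·sin(360°/16) = 48.98 mm²); the r=9.5 sphere at (10, 16) slices to a regular 16-gon of circumradius 6.685 (√(r²−h²) with h=6.75 from center) (area = (16/2)·6.685²·sin(360°/16) = 136.81 mm²); the 13×12 cube at (-1.5, -0.5) contributes its full rectangle (area 156.00 mm²); Combining (union): the regions partially overlap — summed areas 341.79 mm² minus the doubly-counted overlap 58.28 mm² gives 283.51 mm² — area = 283.51 mm²; (rotated 70° about Z; rotation is an isometry so areas/perimeters/island counts are preserved). So its area = 283.51 mm². Layer 69 is larger (396.45 vs 283.51 mm²).

layer 69 (z = 10.35 mm)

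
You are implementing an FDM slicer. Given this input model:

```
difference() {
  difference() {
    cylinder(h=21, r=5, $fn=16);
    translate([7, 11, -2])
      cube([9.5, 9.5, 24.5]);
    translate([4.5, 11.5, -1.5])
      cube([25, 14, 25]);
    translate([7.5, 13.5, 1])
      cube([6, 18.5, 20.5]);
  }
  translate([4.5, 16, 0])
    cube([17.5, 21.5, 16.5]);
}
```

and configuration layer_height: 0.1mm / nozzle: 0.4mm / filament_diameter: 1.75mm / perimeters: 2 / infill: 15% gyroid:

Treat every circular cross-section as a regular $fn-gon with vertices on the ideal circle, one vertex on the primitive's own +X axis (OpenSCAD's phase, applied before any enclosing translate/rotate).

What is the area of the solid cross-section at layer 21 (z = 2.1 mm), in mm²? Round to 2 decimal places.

76.54 mm²

At z = 2.1 mm: the r=5 cylinder contributes a regular 16-gon of circumradius 5 (area = (16/2)·5.000²·sin(360°/16) = 76.54 mm²); the 9.5×9.5 cube at (7, 11) contributes its full rectangle (area 90.25 mm²); the 25×14 cube at (4.5, 11.5) contributes its full rectangle (area 350.00 mm²); the cube at (7.5, 13.5) is present — its section is the full 6×18.5 rectangle (area 111.00 mm²); After the difference (first − rest): starting from the r=5 cylinder (76.54 mm²), the 9.5×9.5 cube at (7, 11) misses the remaining region (no effect); the 25×14 cube at (4.5, 11.5) misses the remaining region (no effect); the 6×18.5 cube at (7.5, 13.5) misses the remaining region (no effect) — area = 76.54 mm²; the cube at (4.5, 16) is present — its section is the full 17.5×21.5 rectangle (area 376.25 mm²); Subtracting the remaining from the first: starting from that combined region (76.54 mm²), the 17.5×21.5 cube at (4.5, 16) misses the remaining region (no effect) — area = 76.54 mm². Overall, the cross-section is a single solid region. Net area = 76.54 mm².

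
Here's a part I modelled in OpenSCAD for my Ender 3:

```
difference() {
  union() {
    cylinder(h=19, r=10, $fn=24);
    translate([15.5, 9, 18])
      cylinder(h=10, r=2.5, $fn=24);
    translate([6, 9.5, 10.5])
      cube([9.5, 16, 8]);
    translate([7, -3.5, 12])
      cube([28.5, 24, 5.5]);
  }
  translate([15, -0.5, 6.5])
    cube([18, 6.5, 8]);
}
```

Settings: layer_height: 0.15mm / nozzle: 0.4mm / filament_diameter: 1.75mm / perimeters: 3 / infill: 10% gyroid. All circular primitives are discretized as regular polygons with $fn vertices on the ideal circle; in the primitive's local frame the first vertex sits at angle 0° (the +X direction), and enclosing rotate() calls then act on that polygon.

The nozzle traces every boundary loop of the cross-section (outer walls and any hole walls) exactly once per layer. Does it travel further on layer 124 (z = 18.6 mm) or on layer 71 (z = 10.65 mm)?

layer 71 (z = 10.65 mm)

Layer 124 (z = 18.6): the cylinder: section is a regular 24-gon, circumradius r=10 (perimeter = 2·24·10.000·sin(180°/24) = 62.65 mm); the cylinder at (15.5, 9): section is a regular 24-gon, circumradius r=2.5 (perimeter = 2·24·2.500·sin(180°/24) = 15.66 mm); the cube at (6, 9.5) is absent (z outside [10.5, 18.5]); the cube at (7, -3.5) is not intersected at this z (z outside [12, 17.5]); Merging all regions: the 2 present regions are separate (no shared area or edge), so areas and boundary lengths simply add and each stays a separate island — boundary = 78.32 mm; the cube at (15, -0.5) is absent (z outside [6.5, 14.5]); After the difference (first − rest): none of the subtracted shapes is present at this height, so that combined region is unchanged — boundary = 78.32 mm. So its perimeter = 78.32 mm. Layer 71 (z = 10.65): the r=10 cylinder contributes a regular 24-gon of circumradius 10 (perimeter = 2·24·10.000·sin(180°/24) = 62.65 mm); the cylinder at (15.5, 9) is not intersected at this z (z outside [18, 28]); the cube at (6, 9.5) (footprint 9.5×16) is included at this height (perimeter 51.00 mm); the cube at (7, -3.5) does not reach this height (z outside [12, 17.5]); Combining (union): the 2 present regions are separate (no shared area or edge), so areas and boundary lengths simply add and each stays a separate island — boundary = 113.65 mm; the cube at (15, -0.5) (footprint 18×6.5) is included at this height (perimeter 49.00 mm); Taking the first minus the rest: starting from that combined region, the 18×6.5 cube at (15, -0.5) misses the remaining region (no effect) — boundary = 113.65 mm. So its perimeter = 113.65 mm. Layer 71 is larger (113.65 vs 78.32 mm).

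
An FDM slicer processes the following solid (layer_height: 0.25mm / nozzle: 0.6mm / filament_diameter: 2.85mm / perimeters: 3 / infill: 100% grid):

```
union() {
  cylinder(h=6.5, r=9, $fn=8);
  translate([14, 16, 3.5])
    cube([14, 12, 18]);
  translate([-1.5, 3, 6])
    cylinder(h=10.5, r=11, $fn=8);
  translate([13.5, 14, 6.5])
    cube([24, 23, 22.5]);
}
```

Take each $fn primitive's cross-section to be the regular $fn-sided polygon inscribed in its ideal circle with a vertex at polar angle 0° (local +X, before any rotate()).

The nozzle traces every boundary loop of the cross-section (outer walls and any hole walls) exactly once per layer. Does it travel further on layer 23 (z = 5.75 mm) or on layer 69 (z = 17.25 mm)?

layer 23 (z = 5.75 mm)

Layer 23 (z = 5.75): the cylinder: section is a regular 8-gon, circumradius r=9 (perimeter = 2·8·9.000·sin(180°/8) = 55.11 mm); the cube at (14, 16) (footprint 14×12) is included at this height (perimeter 52.00 mm); the cylinder at (-1.5, 3) does not reach this height (z outside [6, 16.5]); the cube at (13.5, 14) is absent (z outside [6.5, 29]); Taking the union: the 2 present regions are separate (no shared area or edge), so areas and boundary lengths simply add and each stays a separate island — boundary = 107.11 mm. So its perimeter = 107.11 mm. Layer 69 (z = 17.25): the cylinder is not intersected at this z (z outside [0, 6.5]); the cube at (14, 16) (footprint 14×12) is included at this height (perimeter 52.00 mm); the cylinder at (-1.5, 3) is not intersected at this z (z outside [6, 16.5]); the 24×23 cube at (13.5, 14) contributes its full rectangle (perimeter 94.00 mm); Merging all regions: the 14×12 cube at (14, 16) lies entirely inside the 24×23 cube at (13.5, 14), so the union is just the 24×23 cube at (13.5, 14) — boundary = 94.00 mm. So its perimeter = 94.00 mm. Layer 23 is larger (107.11 vs 94.00 mm).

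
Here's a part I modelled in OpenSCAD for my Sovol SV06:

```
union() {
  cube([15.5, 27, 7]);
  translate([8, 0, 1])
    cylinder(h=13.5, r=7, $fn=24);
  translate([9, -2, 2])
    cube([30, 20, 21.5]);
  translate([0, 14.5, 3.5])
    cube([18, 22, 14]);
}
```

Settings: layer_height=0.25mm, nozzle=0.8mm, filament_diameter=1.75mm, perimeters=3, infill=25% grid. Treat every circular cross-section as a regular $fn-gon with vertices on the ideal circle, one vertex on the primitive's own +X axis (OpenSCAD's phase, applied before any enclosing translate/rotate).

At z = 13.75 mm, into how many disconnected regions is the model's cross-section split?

1

At z = 13.75 mm: the cube is not intersected at this z (z outside [0, 7]); the r=7 cylinder at (8, 0) contributes a regular 24-gon of circumradius 7; the cube at (9, -2) (footprint 30×20) is included at this height; the cube at (0, 14.5) (footprint 18×22) is included at this height; Taking the union: the regions partially overlap (shared area 74.34 mm²), so overlapping operands fuse into one piece — 1 connected region. The result has 1 disconnected region.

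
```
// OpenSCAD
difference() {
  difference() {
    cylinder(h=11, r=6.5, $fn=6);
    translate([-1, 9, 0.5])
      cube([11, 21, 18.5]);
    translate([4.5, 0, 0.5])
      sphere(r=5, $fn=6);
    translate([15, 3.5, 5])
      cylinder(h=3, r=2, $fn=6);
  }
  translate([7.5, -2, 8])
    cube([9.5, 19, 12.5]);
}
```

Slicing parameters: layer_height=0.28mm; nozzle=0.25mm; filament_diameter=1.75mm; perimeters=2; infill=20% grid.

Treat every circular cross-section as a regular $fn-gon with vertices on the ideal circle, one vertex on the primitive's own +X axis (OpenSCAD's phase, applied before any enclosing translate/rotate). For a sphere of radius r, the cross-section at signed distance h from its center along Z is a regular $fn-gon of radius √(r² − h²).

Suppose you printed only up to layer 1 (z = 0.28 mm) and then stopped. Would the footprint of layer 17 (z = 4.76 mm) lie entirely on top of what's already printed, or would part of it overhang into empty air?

Compare the two slices. At z = 0.28: the cylinder: section is a regular 6-gon, circumradius r=6.5 (area = (6/2)·6.500²·sin(360°/6) = 109.77 mm²); the cube at (-1, 9) is absent (z outside [0.5, 19]); the r=5 sphere at (4.5, 0) contributes a regular 6-gon of circumradius √(5²−0.22²) = 4.995 (area = (6/2)·4.995²·sin(360°/6) = 64.83 mm²); the cylinder at (15, 3.5) is not intersected at this z (z outside [5, 8]); Taking the first minus the rest: starting from the r=6.5 cylinder (109.77 mm²), the r=5 sphere at (4.5, 0) partially overlaps it — only the 38.91 mm² overlap (of its 64.83 mm²) is removed, clipping the outline — area = 70.86 mm²; the cube at (7.5, -2) is absent (z outside [8, 20.5]); Subtracting the remaining from the first: none of the subtracted shapes is present at this height, so the result so far is unchanged — area = 70.86 mm². At z = 4.76: the cylinder: section is a regular 6-gon, circumradius r=6.5 (area = (6/2)·6.500²·sin(360°/6) = 109.77 mm²); the cube at (-1, 9) is present — its section is the full 11×21 rectangle (area 231.00 mm²); the r=5 sphere at (4.5, 0) contributes a regular 6-gon of circumradius √(5²−4.26²) = 2.618 (area = (6/2)·2.618²·sin(360°/6) = 17.80 mm²); the cylinder at (15, 3.5) is absent (z outside [5, 8]); After the difference (first − rest): starting from the r=6.5 cylinder (109.77 mm²), the 11×21 cube at (-1, 9) misses the remaining region (no effect); the r=5 sphere at (4.5, 0) partially overlaps it — only the 15.00 mm² overlap (of its 17.80 mm²) is removed, clipping the outline — area = 94.77 mm²; the cube at (7.5, -2) is not intersected at this z (z outside [8, 20.5]); After the difference (first − rest): none of the subtracted shapes is present at this height, so that combined region is unchanged — area = 94.77 mm². Checking containment: at z = 4.76 the cross-section extends beyond the z = 0.28 cross-section by about 23.91 mm².

part overhangs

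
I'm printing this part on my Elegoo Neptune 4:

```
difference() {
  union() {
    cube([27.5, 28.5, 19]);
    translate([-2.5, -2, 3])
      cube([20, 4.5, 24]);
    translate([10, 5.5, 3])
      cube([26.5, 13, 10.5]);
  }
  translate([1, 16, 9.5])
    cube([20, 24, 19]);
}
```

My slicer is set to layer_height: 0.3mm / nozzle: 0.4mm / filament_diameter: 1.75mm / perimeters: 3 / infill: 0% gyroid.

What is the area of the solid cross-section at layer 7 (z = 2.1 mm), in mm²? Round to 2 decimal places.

At z = 2.1 mm: the 27.5×28.5 cube contributes its full rectangle (area 783.75 mm²); the cube at (-2.5, -2) does not reach this height (z outside [3, 27]); the cube at (10, 5.5) does not reach this height (z outside [3, 13.5]); Merging all regions: only the 27.5×28.5 cube is present, so the union is just that shape — area = 783.75 mm²; the cube at (1, 16) is not intersected at this z (z outside [9.5, 28.5]); After the difference (first − rest): none of the subtracted shapes is present at this height, so that combined region is unchanged — area = 783.75 mm². Overall, the cross-section is a single solid region. Net area = 783.75 mm².

783.75 mm²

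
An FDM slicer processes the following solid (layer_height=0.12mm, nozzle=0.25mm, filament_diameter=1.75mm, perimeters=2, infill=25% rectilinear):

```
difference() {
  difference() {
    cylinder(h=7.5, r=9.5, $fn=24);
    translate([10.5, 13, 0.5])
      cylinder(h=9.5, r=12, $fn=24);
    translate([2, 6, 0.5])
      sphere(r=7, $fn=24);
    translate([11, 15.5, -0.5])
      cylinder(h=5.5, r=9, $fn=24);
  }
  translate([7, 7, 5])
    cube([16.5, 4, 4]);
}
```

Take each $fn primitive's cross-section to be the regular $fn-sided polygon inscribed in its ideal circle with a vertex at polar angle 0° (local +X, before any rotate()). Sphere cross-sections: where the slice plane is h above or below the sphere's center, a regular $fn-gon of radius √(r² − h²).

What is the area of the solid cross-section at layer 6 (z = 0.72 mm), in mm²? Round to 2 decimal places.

At z = 0.72 mm: the r=9.5 cylinder contributes a regular 24-gon of circumradius 9.5 (area = (24/2)·9.500²·sin(360°/24) = 280.30 mm²); the r=12 cylinder at (10.5, 13) gives a regular 24-gon of circumradius 12 (constant along its height) (area = (24/2)·12.000²·sin(360°/24) = 447.24 mm²); the sphere at (2, 6): section is a regular 24-gon, circumradius = √(r²−h²) = √(7²−0.22²) = 6.997 (area = (24/2)·6.997²·sin(360°/24) = 152.04 mm²); the cylinder at (11, 15.5): section is a regular 24-gon, circumradius r=9 (area = (24/2)·9.000²·sin(360°/24) = 251.57 mm²); Taking the first minus the rest: starting from the r=9.5 cylinder (280.30 mm²), the r=12 cylinder at (10.5, 13) partially overlaps it — only the 42.06 mm² overlap (of its 447.24 mm²) is removed, clipping the outline; the r=7 sphere at (2, 6) partially overlaps it — only the 67.00 mm² overlap (of its 152.04 mm²) is removed, clipping the outline; the r=9 cylinder at (11, 15.5) misses the remaining region (no effect) — area = 171.24 mm²; the cube at (7, 7) is absent (z outside [5, 9]); Taking the first minus the rest: none of the subtracted shapes is present at this height, so the result so far is unchanged — area = 171.24 mm². Overall, the cross-section is a single solid region. Net area = 171.24 mm².

171.24 mm²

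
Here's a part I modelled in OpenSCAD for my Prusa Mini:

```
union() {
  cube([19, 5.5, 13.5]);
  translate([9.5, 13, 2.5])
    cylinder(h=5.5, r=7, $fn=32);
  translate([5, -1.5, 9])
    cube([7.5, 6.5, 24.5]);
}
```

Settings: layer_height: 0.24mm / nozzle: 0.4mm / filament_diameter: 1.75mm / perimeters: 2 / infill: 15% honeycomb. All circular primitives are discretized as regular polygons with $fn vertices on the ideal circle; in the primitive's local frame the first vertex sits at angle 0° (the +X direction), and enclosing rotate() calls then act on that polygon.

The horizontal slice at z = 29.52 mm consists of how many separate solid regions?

1

At z = 29.52 mm: the cube does not reach this height (z outside [0, 13.5]); the cylinder at (9.5, 13) does not reach this height (z outside [2.5, 8]); the cube at (5, -1.5) (footprint 7.5×6.5) is included at this height; Taking the union: only the 7.5×6.5 cube at (5, -1.5) is present, so the union is just that shape — 1 connected region. The result has 1 disconnected region.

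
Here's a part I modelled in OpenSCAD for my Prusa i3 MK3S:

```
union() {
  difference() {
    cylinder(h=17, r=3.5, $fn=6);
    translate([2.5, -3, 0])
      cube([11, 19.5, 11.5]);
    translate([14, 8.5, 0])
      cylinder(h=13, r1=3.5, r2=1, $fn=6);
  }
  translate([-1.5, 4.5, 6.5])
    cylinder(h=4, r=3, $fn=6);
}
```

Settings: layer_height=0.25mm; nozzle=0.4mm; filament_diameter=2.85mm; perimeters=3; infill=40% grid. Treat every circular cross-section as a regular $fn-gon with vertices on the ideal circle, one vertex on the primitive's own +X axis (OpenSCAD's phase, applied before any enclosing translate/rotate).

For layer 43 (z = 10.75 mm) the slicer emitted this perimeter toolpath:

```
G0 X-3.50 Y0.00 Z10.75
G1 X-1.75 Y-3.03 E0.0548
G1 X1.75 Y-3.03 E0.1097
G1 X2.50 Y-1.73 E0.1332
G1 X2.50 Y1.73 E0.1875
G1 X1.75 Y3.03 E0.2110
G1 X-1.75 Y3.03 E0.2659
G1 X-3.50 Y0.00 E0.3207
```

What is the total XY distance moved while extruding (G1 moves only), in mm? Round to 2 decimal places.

20.46 mm

Sum the Euclidean lengths of each G1 segment: total = 20.46 mm.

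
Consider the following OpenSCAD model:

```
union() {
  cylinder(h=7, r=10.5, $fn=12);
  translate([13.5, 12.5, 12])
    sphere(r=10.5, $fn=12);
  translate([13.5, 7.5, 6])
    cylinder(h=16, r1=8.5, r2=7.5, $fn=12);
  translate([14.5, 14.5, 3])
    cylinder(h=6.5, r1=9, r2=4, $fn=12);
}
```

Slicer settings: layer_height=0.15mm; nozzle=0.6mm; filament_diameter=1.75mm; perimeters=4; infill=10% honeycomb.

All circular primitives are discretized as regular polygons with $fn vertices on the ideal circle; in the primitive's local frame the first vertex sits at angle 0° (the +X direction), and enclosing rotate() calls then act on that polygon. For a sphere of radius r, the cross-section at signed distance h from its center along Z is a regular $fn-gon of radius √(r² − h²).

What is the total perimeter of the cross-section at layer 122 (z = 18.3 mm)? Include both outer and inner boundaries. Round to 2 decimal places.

At z = 18.3 mm: the cylinder is absent (z outside [0, 7]); the r=10.5 sphere at (13.5, 12.5) slices to a regular 12-gon of circumradius 8.400 (√(r²−h²) with h=6.3 from center) (perimeter = 2·12·8.400·sin(180°/12) = 52.18 mm); the cone at (13.5, 7.5) (r1=8.5→r2=7.5) has section circumradius 7.731 here — a regular 12-gon (perimeter = 2·12·7.731·sin(180°/12) = 48.02 mm); the cone at (14.5, 14.5) is not intersected at this z (z outside [3, 9.5]); Merging all regions: the regions partially overlap (shared area 117.36 mm²), so the edge portions inside another operand are dropped and the merged outline is re-measured after clipping — boundary = 60.45 mm. Overall, the cross-section is a single solid region. Total boundary length (outer) = 60.45 mm.

60.45 mm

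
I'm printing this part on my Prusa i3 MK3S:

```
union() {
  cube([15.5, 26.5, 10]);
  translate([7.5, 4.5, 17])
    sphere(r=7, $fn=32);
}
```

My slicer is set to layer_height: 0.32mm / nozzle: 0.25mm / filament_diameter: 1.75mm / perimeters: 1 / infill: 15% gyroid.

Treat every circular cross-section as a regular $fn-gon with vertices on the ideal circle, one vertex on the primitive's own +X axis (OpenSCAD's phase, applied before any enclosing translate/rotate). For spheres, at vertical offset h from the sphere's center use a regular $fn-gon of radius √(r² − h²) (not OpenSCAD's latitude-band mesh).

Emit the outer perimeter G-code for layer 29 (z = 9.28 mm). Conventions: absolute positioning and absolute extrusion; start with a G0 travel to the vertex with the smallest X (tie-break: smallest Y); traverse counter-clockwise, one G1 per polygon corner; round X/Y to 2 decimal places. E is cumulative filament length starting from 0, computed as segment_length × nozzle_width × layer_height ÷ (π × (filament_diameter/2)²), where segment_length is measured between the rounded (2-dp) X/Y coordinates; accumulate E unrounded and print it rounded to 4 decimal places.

G0 X0.00 Y0.00 Z9.28
G1 X15.50 Y0.00 E0.5155
G1 X15.50 Y26.50 E1.3969
G1 X0.00 Y26.50 E1.9125
G1 X0.00 Y0.00 E2.7939

At z = 9.28 mm: the 15.5×26.5 cube contributes its full rectangle; the sphere at (7.5, 4.5) is not intersected at this z (|z−center|=7.720 > r=7); Combining (union): only the 15.5×26.5 cube is present, so the union is just that shape — 1 connected region. The outline is a single polygon with 4 vertices. Extrusion per mm of travel: 0.25 × 0.32 / (π × 0.875²) = 0.033260. Accumulating E over each segment gives final E = 2.7939.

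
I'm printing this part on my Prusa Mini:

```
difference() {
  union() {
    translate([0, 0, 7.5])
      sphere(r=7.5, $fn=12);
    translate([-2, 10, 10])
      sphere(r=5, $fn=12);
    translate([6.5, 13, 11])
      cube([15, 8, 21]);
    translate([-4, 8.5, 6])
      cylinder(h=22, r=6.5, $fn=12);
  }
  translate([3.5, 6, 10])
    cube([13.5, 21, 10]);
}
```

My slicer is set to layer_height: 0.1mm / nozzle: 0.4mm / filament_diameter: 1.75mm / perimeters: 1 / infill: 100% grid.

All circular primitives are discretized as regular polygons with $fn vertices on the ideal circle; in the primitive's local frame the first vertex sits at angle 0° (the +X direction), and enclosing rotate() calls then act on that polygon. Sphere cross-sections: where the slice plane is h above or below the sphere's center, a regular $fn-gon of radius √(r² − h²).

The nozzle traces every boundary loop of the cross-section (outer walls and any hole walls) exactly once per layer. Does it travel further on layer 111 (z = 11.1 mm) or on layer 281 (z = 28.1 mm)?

Layer 111 (z = 11.1): the sphere: section is a regular 12-gon, circumradius = √(r²−h²) = √(7.5²−3.6²) = 6.580 (perimeter = 2·12·6.580·sin(180°/12) = 40.87 mm); the sphere at (-2, 10): section is a regular 12-gon, circumradius = √(r²−h²) = √(5²−1.1²) = 4.877 (perimeter = 2·12·4.877·sin(180°/12) = 30.30 mm); the cube at (6.5, 13) (footprint 15×8) is included at this height (perimeter 46.00 mm); the r=6.5 cylinder at (-4, 8.5) contributes a regular 12-gon of circumradius 6.5 (perimeter = 2·12·6.500·sin(180°/12) = 40.38 mm); Taking the union: the regions partially overlap (shared area 85.79 mm²), so the edge portions inside another operand are dropped and the merged outline is re-measured after clipping — boundary = 109.25 mm; the cube at (3.5, 6) (footprint 13.5×21) is included at this height (perimeter 69.00 mm); After the difference (first − rest): starting from the result so far, the 13.5×21 cube at (3.5, 6) partially overlaps it — only the 84.00 mm² overlap (of its 283.50 mm²) is removed, clipping the outline — boundary = 88.25 mm. So its perimeter = 88.25 mm. Layer 281 (z = 28.1): the sphere is not intersected at this z (|z−center|=20.600 > r=7.5); the sphere at (-2, 10) does not reach this height (|z−center|=18.100 > r=5); the cube at (6.5, 13) (footprint 15×8) is included at this height (perimeter 46.00 mm); the cylinder at (-4, 8.5) does not reach this height (z outside [6, 28]); Combining (union): only the 15×8 cube at (6.5, 13) is present, so the union is just that shape — boundary = 46.00 mm; the cube at (3.5, 6) does not reach this height (z outside [10, 20]); Taking the first minus the rest: none of the subtracted shapes is present at this height, so that combined region is unchanged — boundary = 46.00 mm. So its perimeter = 46.00 mm. Layer 111 is larger (88.25 vs 46.00 mm).

layer 111 (z = 11.1 mm)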